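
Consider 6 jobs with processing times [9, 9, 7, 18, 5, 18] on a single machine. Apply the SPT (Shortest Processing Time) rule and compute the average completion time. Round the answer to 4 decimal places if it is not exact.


Sort jobs by processing time (SPT order): [5, 7, 9, 9, 18, 18]
Compute completion times sequentially:
  Job 1: processing = 5, completes at 5
  Job 2: processing = 7, completes at 12
  Job 3: processing = 9, completes at 21
  Job 4: processing = 9, completes at 30
  Job 5: processing = 18, completes at 48
  Job 6: processing = 18, completes at 66
Sum of completion times = 182
Average completion time = 182/6 = 30.3333

30.3333


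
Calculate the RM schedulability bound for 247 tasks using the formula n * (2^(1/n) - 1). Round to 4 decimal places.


Compute 2^(1/247) = 1.0028102051
Subtract 1: 1.0028102051 - 1 = 0.0028102051
Multiply by n: 247 * 0.0028102051 = 0.6941206597
Round to 4 dp: 0.6941

0.6941


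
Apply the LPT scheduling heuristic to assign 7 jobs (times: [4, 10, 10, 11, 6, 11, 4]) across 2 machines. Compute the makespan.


Sort jobs in decreasing order (LPT): [11, 11, 10, 10, 6, 4, 4]
Assign each job to the least loaded machine:
  Machine 1: jobs [11, 10, 6], load = 27
  Machine 2: jobs [11, 10, 4, 4], load = 29
Makespan = max load = 29

29


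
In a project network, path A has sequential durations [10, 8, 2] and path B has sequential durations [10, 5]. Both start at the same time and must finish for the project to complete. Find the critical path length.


Path A total = 10 + 8 + 2 = 20
Path B total = 10 + 5 = 15
Critical path = longest path = max(20, 15) = 20

20


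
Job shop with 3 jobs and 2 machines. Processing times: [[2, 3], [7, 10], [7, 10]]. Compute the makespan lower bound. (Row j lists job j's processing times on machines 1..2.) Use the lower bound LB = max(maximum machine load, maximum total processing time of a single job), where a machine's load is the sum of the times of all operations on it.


Machine loads:
  Machine 1: 2 + 7 + 7 = 16
  Machine 2: 3 + 10 + 10 = 23
Max machine load = 23
Job totals:
  Job 1: 5
  Job 2: 17
  Job 3: 17
Max job total = 17
Lower bound = max(23, 17) = 23

23


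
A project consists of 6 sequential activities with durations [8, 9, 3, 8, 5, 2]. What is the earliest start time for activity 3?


Activity 3 starts after activities 1 through 2 complete.
Predecessor durations: [8, 9]
ES = 8 + 9 = 17

17


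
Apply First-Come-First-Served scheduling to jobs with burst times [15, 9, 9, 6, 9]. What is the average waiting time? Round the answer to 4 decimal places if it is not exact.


FCFS order (as given): [15, 9, 9, 6, 9]
Waiting times:
  Job 1: wait = 0
  Job 2: wait = 15
  Job 3: wait = 24
  Job 4: wait = 33
  Job 5: wait = 39
Sum of waiting times = 111
Average waiting time = 111/5 = 22.2

22.2


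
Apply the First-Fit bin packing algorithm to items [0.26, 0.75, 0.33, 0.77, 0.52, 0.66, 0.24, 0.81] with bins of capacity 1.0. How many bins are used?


Place items sequentially using First-Fit:
  Item 0.26 -> new Bin 1
  Item 0.75 -> new Bin 2
  Item 0.33 -> Bin 1 (now 0.59)
  Item 0.77 -> new Bin 3
  Item 0.52 -> new Bin 4
  Item 0.66 -> new Bin 5
  Item 0.24 -> Bin 1 (now 0.83)
  Item 0.81 -> new Bin 6
Total bins used = 6

6


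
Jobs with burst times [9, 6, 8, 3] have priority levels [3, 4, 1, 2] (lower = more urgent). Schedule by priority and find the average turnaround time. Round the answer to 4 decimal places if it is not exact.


Sort by priority (ascending = highest first):
Order: [(1, 8), (2, 3), (3, 9), (4, 6)]
Completion times:
  Priority 1, burst=8, C=8
  Priority 2, burst=3, C=11
  Priority 3, burst=9, C=20
  Priority 4, burst=6, C=26
Average turnaround = 65/4 = 16.25

16.25


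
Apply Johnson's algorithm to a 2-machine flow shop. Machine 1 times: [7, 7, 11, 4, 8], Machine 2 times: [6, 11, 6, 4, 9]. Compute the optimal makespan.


Apply Johnson's rule:
  Group 1 (a <= b): [(4, 4, 4), (2, 7, 11), (5, 8, 9)]
  Group 2 (a > b): [(1, 7, 6), (3, 11, 6)]
Optimal job order: [4, 2, 5, 1, 3]
Schedule:
  Job 4: M1 done at 4, M2 done at 8
  Job 2: M1 done at 11, M2 done at 22
  Job 5: M1 done at 19, M2 done at 31
  Job 1: M1 done at 26, M2 done at 37
  Job 3: M1 done at 37, M2 done at 43
Makespan = 43

43


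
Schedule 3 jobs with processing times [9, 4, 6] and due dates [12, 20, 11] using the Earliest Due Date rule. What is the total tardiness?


Sort by due date (EDD order): [(6, 11), (9, 12), (4, 20)]
Compute completion times and tardiness:
  Job 1: p=6, d=11, C=6, tardiness=max(0,6-11)=0
  Job 2: p=9, d=12, C=15, tardiness=max(0,15-12)=3
  Job 3: p=4, d=20, C=19, tardiness=max(0,19-20)=0
Total tardiness = 3

3


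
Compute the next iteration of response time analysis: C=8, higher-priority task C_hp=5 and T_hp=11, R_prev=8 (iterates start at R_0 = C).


R_next = C + ceil(R_prev / T_hp) * C_hp
ceil(8 / 11) = ceil(0.7273) = 1
Interference = 1 * 5 = 5
R_next = 8 + 5 = 13

13


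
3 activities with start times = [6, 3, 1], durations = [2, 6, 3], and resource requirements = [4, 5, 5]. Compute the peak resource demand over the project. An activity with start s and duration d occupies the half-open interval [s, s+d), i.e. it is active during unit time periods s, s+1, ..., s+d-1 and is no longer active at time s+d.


Each activity i is active on [start_i, start_i + duration_i).
Compute total resource usage per time slot:
  t=0: active resources = [], total = 0
  t=1: active resources = [5], total = 5
  t=2: active resources = [5], total = 5
  t=3: active resources = [5, 5], total = 10
  t=4: active resources = [5], total = 5
  t=5: active resources = [5], total = 5
  t=6: active resources = [4, 5], total = 9
  t=7: active resources = [4, 5], total = 9
  t=8: active resources = [5], total = 5
Peak resource demand = 10

10


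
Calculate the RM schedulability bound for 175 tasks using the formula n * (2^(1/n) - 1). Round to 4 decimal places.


Compute 2^(1/175) = 1.0039686955
Subtract 1: 1.0039686955 - 1 = 0.0039686955
Multiply by n: 175 * 0.0039686955 = 0.6945217125
Round to 4 dp: 0.6945

0.6945


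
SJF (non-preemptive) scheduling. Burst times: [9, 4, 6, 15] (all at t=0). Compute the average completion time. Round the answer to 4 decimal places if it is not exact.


SJF order (ascending): [4, 6, 9, 15]
Completion times:
  Job 1: burst=4, C=4
  Job 2: burst=6, C=10
  Job 3: burst=9, C=19
  Job 4: burst=15, C=34
Average completion = 67/4 = 16.75

16.75


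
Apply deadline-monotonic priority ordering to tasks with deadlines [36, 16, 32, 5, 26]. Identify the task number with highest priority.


Sort tasks by relative deadline (ascending):
  Task 4: deadline = 5
  Task 2: deadline = 16
  Task 5: deadline = 26
  Task 3: deadline = 32
  Task 1: deadline = 36
Priority order (highest first): [4, 2, 5, 3, 1]
Highest priority task = 4

4


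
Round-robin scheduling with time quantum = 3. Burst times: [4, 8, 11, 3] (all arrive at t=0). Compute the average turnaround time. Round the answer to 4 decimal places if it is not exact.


Time quantum = 3
Execution trace:
  J1 runs 3 units, time = 3
  J2 runs 3 units, time = 6
  J3 runs 3 units, time = 9
  J4 runs 3 units, time = 12
  J1 runs 1 units, time = 13
  J2 runs 3 units, time = 16
  J3 runs 3 units, time = 19
  J2 runs 2 units, time = 21
  J3 runs 3 units, time = 24
  J3 runs 2 units, time = 26
Finish times: [13, 21, 26, 12]
Average turnaround = 72/4 = 18.0

18.0


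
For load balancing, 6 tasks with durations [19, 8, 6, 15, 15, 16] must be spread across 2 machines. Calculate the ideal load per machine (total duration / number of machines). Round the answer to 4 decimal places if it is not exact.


Total processing time = 19 + 8 + 6 + 15 + 15 + 16 = 79
Number of machines = 2
Ideal balanced load = 79 / 2 = 39.5

39.5


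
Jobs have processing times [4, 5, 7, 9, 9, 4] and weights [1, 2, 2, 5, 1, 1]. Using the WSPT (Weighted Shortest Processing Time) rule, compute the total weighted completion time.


Compute p/w ratios and sort ascending (WSPT): [(9, 5), (5, 2), (7, 2), (4, 1), (4, 1), (9, 1)]
Compute weighted completion times:
  Job (p=9,w=5): C=9, w*C=5*9=45
  Job (p=5,w=2): C=14, w*C=2*14=28
  Job (p=7,w=2): C=21, w*C=2*21=42
  Job (p=4,w=1): C=25, w*C=1*25=25
  Job (p=4,w=1): C=29, w*C=1*29=29
  Job (p=9,w=1): C=38, w*C=1*38=38
Total weighted completion time = 207

207


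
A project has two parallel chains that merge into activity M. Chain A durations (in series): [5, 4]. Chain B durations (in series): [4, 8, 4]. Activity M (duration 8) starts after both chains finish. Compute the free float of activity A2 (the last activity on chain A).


ES(A2) = sum of predecessors on chain A = 5
EF(A2) = ES + duration = 5 + 4 = 9
Successor of A2 is M. ES(M) = max(sum(A), sum(B)) = max(9, 16) = 16
Free float = ES(successor) - EF(current) = 16 - 9 = 7

7


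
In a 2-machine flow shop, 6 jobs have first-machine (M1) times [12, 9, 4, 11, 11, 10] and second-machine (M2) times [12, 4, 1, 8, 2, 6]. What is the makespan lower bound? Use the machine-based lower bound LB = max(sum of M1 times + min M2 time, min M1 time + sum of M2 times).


LB1 = sum(M1 times) + min(M2 times) = 57 + 1 = 58
LB2 = min(M1 times) + sum(M2 times) = 4 + 33 = 37
Lower bound = max(LB1, LB2) = max(58, 37) = 58

58


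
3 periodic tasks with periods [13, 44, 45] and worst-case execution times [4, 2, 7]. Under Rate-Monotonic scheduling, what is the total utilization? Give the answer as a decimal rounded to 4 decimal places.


Compute individual utilizations (exact fractions):
  Task 1: C/T = 4/13 (approx. 0.3077)
  Task 2: C/T = 2/44 = 1/22 (approx. 0.0455)
  Task 3: C/T = 7/45 (approx. 0.1556)
Total utilization U = 4/13 + 1/22 + 7/45 = 6547/12870
Rounded to 4 decimal places: U = 0.5087
RM (Liu & Layland) bound for 3 tasks = 0.779763; compare with U = 6547/12870 (approx. 0.508702)
U <= bound, so schedulable by RM sufficient condition.

0.5087


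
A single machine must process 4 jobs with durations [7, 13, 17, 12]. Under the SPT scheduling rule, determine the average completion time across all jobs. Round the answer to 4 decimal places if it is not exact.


Sort jobs by processing time (SPT order): [7, 12, 13, 17]
Compute completion times sequentially:
  Job 1: processing = 7, completes at 7
  Job 2: processing = 12, completes at 19
  Job 3: processing = 13, completes at 32
  Job 4: processing = 17, completes at 49
Sum of completion times = 107
Average completion time = 107/4 = 26.75

26.75


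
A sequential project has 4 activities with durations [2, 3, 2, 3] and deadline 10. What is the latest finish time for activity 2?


LF(activity 2) = deadline - sum of successor durations
Successors: activities 3 through 4 with durations [2, 3]
Sum of successor durations = 5
LF = 10 - 5 = 5

5


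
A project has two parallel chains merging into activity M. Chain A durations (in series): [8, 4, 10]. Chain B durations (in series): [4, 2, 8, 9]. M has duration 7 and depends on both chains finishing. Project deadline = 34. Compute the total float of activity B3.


Forward pass: ES(B3) = sum of predecessors on chain B = 6
EF = ES + duration = 6 + 8 = 14
Backward pass: LF(M) = deadline = 34; LS(M) = 34 - 7 = 27
LF(B3) = LS(M) - sum(successors on chain B) = 27 - 9 = 18
LS = LF - duration = 18 - 8 = 10
Total float = LS - ES = 10 - 6 = 4

4


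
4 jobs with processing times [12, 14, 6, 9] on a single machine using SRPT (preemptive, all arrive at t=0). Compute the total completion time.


Since all jobs arrive at t=0, SRPT equals SPT ordering.
SPT order: [6, 9, 12, 14]
Completion times:
  Job 1: p=6, C=6
  Job 2: p=9, C=15
  Job 3: p=12, C=27
  Job 4: p=14, C=41
Total completion time = 6 + 15 + 27 + 41 = 89

89


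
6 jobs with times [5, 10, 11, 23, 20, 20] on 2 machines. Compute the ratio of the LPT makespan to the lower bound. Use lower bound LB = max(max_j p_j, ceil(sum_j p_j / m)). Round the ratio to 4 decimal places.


LPT order: [23, 20, 20, 11, 10, 5]
Machine loads after assignment: [44, 45]
LPT makespan = 45
Lower bound = max(max_job, ceil(total/2)) = max(23, 45) = 45
Ratio = 45 / 45 = 1.0

1.0


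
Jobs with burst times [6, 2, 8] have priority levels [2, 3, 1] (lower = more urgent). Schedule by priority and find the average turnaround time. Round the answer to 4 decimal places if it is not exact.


Sort by priority (ascending = highest first):
Order: [(1, 8), (2, 6), (3, 2)]
Completion times:
  Priority 1, burst=8, C=8
  Priority 2, burst=6, C=14
  Priority 3, burst=2, C=16
Average turnaround = 38/3 = 12.6667

12.6667


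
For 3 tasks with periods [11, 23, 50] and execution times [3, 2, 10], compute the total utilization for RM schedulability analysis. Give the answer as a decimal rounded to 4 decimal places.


Compute individual utilizations (exact fractions):
  Task 1: C/T = 3/11 (approx. 0.2727)
  Task 2: C/T = 2/23 (approx. 0.087)
  Task 3: C/T = 10/50 = 1/5 (approx. 0.2)
Total utilization U = 3/11 + 2/23 + 1/5 = 708/1265
Rounded to 4 decimal places: U = 0.5597
RM (Liu & Layland) bound for 3 tasks = 0.779763; compare with U = 708/1265 (approx. 0.559684)
U <= bound, so schedulable by RM sufficient condition.

0.5597


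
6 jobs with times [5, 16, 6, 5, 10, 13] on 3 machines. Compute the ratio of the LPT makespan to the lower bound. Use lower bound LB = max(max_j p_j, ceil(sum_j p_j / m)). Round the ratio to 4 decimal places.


LPT order: [16, 13, 10, 6, 5, 5]
Machine loads after assignment: [21, 18, 16]
LPT makespan = 21
Lower bound = max(max_job, ceil(total/3)) = max(16, 19) = 19
Ratio = 21 / 19 = 1.1053

1.1053


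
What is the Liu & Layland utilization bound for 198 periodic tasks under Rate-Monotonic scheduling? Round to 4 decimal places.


Compute 2^(1/198) = 1.0035068781
Subtract 1: 1.0035068781 - 1 = 0.0035068781
Multiply by n: 198 * 0.0035068781 = 0.6943618638
Round to 4 dp: 0.6944

0.6944


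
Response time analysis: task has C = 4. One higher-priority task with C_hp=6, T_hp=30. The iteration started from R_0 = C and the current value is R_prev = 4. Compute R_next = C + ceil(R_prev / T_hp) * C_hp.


R_next = C + ceil(R_prev / T_hp) * C_hp
ceil(4 / 30) = ceil(0.1333) = 1
Interference = 1 * 6 = 6
R_next = 4 + 6 = 10

10


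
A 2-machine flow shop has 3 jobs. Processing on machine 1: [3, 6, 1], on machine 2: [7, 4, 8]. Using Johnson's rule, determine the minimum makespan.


Apply Johnson's rule:
  Group 1 (a <= b): [(3, 1, 8), (1, 3, 7)]
  Group 2 (a > b): [(2, 6, 4)]
Optimal job order: [3, 1, 2]
Schedule:
  Job 3: M1 done at 1, M2 done at 9
  Job 1: M1 done at 4, M2 done at 16
  Job 2: M1 done at 10, M2 done at 20
Makespan = 20

20


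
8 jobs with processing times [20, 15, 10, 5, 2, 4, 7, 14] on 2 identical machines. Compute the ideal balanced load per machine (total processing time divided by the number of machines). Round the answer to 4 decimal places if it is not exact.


Total processing time = 20 + 15 + 10 + 5 + 2 + 4 + 7 + 14 = 77
Number of machines = 2
Ideal balanced load = 77 / 2 = 38.5

38.5


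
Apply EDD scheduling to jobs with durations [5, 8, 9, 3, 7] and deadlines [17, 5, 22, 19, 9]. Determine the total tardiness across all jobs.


Sort by due date (EDD order): [(8, 5), (7, 9), (5, 17), (3, 19), (9, 22)]
Compute completion times and tardiness:
  Job 1: p=8, d=5, C=8, tardiness=max(0,8-5)=3
  Job 2: p=7, d=9, C=15, tardiness=max(0,15-9)=6
  Job 3: p=5, d=17, C=20, tardiness=max(0,20-17)=3
  Job 4: p=3, d=19, C=23, tardiness=max(0,23-19)=4
  Job 5: p=9, d=22, C=32, tardiness=max(0,32-22)=10
Total tardiness = 26

26


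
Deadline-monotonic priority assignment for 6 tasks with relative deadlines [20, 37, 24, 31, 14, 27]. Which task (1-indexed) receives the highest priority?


Sort tasks by relative deadline (ascending):
  Task 5: deadline = 14
  Task 1: deadline = 20
  Task 3: deadline = 24
  Task 6: deadline = 27
  Task 4: deadline = 31
  Task 2: deadline = 37
Priority order (highest first): [5, 1, 3, 6, 4, 2]
Highest priority task = 5

5


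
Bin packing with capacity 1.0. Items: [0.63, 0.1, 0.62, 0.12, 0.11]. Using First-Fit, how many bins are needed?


Place items sequentially using First-Fit:
  Item 0.63 -> new Bin 1
  Item 0.1 -> Bin 1 (now 0.73)
  Item 0.62 -> new Bin 2
  Item 0.12 -> Bin 1 (now 0.85)
  Item 0.11 -> Bin 1 (now 0.96)
Total bins used = 2

2


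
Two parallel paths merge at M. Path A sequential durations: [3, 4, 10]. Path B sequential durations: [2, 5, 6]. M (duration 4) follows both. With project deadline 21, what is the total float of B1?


Forward pass: ES(B1) = sum of predecessors on chain B = 0
EF = ES + duration = 0 + 2 = 2
Backward pass: LF(M) = deadline = 21; LS(M) = 21 - 4 = 17
LF(B1) = LS(M) - sum(successors on chain B) = 17 - 11 = 6
LS = LF - duration = 6 - 2 = 4
Total float = LS - ES = 4 - 0 = 4

4


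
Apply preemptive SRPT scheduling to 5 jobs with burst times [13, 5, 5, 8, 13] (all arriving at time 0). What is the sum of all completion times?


Since all jobs arrive at t=0, SRPT equals SPT ordering.
SPT order: [5, 5, 8, 13, 13]
Completion times:
  Job 1: p=5, C=5
  Job 2: p=5, C=10
  Job 3: p=8, C=18
  Job 4: p=13, C=31
  Job 5: p=13, C=44
Total completion time = 5 + 10 + 18 + 31 + 44 = 108

108


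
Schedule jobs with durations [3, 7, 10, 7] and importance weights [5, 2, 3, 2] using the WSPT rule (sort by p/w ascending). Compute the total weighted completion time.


Compute p/w ratios and sort ascending (WSPT): [(3, 5), (10, 3), (7, 2), (7, 2)]
Compute weighted completion times:
  Job (p=3,w=5): C=3, w*C=5*3=15
  Job (p=10,w=3): C=13, w*C=3*13=39
  Job (p=7,w=2): C=20, w*C=2*20=40
  Job (p=7,w=2): C=27, w*C=2*27=54
Total weighted completion time = 148

148


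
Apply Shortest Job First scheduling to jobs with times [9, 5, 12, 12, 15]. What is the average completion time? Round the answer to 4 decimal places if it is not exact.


SJF order (ascending): [5, 9, 12, 12, 15]
Completion times:
  Job 1: burst=5, C=5
  Job 2: burst=9, C=14
  Job 3: burst=12, C=26
  Job 4: burst=12, C=38
  Job 5: burst=15, C=53
Average completion = 136/5 = 27.2

27.2


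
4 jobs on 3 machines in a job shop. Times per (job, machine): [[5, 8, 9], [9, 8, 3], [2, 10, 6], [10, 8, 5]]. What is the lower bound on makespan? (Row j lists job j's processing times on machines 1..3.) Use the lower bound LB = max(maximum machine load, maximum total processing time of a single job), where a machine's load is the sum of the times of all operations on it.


Machine loads:
  Machine 1: 5 + 9 + 2 + 10 = 26
  Machine 2: 8 + 8 + 10 + 8 = 34
  Machine 3: 9 + 3 + 6 + 5 = 23
Max machine load = 34
Job totals:
  Job 1: 22
  Job 2: 20
  Job 3: 18
  Job 4: 23
Max job total = 23
Lower bound = max(34, 23) = 34

34


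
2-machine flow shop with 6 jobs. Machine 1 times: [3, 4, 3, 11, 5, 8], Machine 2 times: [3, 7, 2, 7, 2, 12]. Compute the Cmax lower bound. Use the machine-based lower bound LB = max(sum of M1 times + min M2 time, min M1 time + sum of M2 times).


LB1 = sum(M1 times) + min(M2 times) = 34 + 2 = 36
LB2 = min(M1 times) + sum(M2 times) = 3 + 33 = 36
Lower bound = max(LB1, LB2) = max(36, 36) = 36

36


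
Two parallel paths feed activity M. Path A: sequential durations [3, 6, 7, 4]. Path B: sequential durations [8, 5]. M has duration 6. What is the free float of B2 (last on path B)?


ES(B2) = sum of predecessors on chain B = 8
EF(B2) = ES + duration = 8 + 5 = 13
Successor of B2 is M. ES(M) = max(sum(A), sum(B)) = max(20, 13) = 20
Free float = ES(successor) - EF(current) = 20 - 13 = 7

7


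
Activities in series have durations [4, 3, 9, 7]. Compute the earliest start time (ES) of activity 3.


Activity 3 starts after activities 1 through 2 complete.
Predecessor durations: [4, 3]
ES = 4 + 3 = 7

7


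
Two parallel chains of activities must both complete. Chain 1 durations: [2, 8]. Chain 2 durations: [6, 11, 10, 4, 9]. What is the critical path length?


Path A total = 2 + 8 = 10
Path B total = 6 + 11 + 10 + 4 + 9 = 40
Critical path = longest path = max(10, 40) = 40

40


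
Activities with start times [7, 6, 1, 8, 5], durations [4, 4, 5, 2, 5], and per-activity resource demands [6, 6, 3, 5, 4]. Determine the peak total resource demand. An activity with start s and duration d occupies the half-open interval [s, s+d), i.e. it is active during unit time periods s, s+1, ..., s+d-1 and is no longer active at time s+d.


Each activity i is active on [start_i, start_i + duration_i).
Compute total resource usage per time slot:
  t=0: active resources = [], total = 0
  t=1: active resources = [3], total = 3
  t=2: active resources = [3], total = 3
  t=3: active resources = [3], total = 3
  t=4: active resources = [3], total = 3
  t=5: active resources = [3, 4], total = 7
  t=6: active resources = [6, 4], total = 10
  t=7: active resources = [6, 6, 4], total = 16
  t=8: active resources = [6, 6, 5, 4], total = 21
  t=9: active resources = [6, 6, 5, 4], total = 21
  t=10: active resources = [6], total = 6
Peak resource demand = 21

21


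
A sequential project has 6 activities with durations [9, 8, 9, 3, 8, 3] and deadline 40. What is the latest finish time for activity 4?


LF(activity 4) = deadline - sum of successor durations
Successors: activities 5 through 6 with durations [8, 3]
Sum of successor durations = 11
LF = 40 - 11 = 29

29


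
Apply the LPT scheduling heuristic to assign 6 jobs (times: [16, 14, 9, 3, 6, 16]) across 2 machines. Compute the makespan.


Sort jobs in decreasing order (LPT): [16, 16, 14, 9, 6, 3]
Assign each job to the least loaded machine:
  Machine 1: jobs [16, 14, 3], load = 33
  Machine 2: jobs [16, 9, 6], load = 31
Makespan = max load = 33

33


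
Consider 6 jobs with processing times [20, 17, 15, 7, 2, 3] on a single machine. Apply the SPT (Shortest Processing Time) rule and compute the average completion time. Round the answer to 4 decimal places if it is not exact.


Sort jobs by processing time (SPT order): [2, 3, 7, 15, 17, 20]
Compute completion times sequentially:
  Job 1: processing = 2, completes at 2
  Job 2: processing = 3, completes at 5
  Job 3: processing = 7, completes at 12
  Job 4: processing = 15, completes at 27
  Job 5: processing = 17, completes at 44
  Job 6: processing = 20, completes at 64
Sum of completion times = 154
Average completion time = 154/6 = 25.6667

25.6667


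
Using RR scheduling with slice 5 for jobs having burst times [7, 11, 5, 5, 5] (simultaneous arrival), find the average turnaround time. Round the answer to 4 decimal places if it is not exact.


Time quantum = 5
Execution trace:
  J1 runs 5 units, time = 5
  J2 runs 5 units, time = 10
  J3 runs 5 units, time = 15
  J4 runs 5 units, time = 20
  J5 runs 5 units, time = 25
  J1 runs 2 units, time = 27
  J2 runs 5 units, time = 32
  J2 runs 1 units, time = 33
Finish times: [27, 33, 15, 20, 25]
Average turnaround = 120/5 = 24.0

24.0


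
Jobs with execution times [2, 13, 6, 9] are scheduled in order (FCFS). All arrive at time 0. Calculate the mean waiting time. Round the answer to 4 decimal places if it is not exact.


FCFS order (as given): [2, 13, 6, 9]
Waiting times:
  Job 1: wait = 0
  Job 2: wait = 2
  Job 3: wait = 15
  Job 4: wait = 21
Sum of waiting times = 38
Average waiting time = 38/4 = 9.5

9.5


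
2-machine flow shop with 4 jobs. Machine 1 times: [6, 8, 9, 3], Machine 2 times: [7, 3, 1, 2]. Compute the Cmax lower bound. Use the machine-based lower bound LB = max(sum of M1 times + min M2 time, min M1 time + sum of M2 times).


LB1 = sum(M1 times) + min(M2 times) = 26 + 1 = 27
LB2 = min(M1 times) + sum(M2 times) = 3 + 13 = 16
Lower bound = max(LB1, LB2) = max(27, 16) = 27

27


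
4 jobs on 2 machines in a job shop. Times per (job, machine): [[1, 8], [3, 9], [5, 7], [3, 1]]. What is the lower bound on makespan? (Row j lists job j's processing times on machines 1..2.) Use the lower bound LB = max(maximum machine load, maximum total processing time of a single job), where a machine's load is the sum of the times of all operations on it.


Machine loads:
  Machine 1: 1 + 3 + 5 + 3 = 12
  Machine 2: 8 + 9 + 7 + 1 = 25
Max machine load = 25
Job totals:
  Job 1: 9
  Job 2: 12
  Job 3: 12
  Job 4: 4
Max job total = 12
Lower bound = max(25, 12) = 25

25


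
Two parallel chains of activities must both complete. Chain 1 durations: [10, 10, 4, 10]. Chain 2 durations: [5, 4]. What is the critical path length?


Path A total = 10 + 10 + 4 + 10 = 34
Path B total = 5 + 4 = 9
Critical path = longest path = max(34, 9) = 34

34


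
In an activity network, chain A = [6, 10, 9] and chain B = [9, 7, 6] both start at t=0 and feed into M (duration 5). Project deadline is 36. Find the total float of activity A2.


Forward pass: ES(A2) = sum of predecessors on chain A = 6
EF = ES + duration = 6 + 10 = 16
Backward pass: LF(M) = deadline = 36; LS(M) = 36 - 5 = 31
LF(A2) = LS(M) - sum(successors on chain A) = 31 - 9 = 22
LS = LF - duration = 22 - 10 = 12
Total float = LS - ES = 12 - 6 = 6

6


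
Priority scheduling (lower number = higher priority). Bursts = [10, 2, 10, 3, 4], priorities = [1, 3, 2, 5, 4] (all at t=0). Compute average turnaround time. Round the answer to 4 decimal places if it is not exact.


Sort by priority (ascending = highest first):
Order: [(1, 10), (2, 10), (3, 2), (4, 4), (5, 3)]
Completion times:
  Priority 1, burst=10, C=10
  Priority 2, burst=10, C=20
  Priority 3, burst=2, C=22
  Priority 4, burst=4, C=26
  Priority 5, burst=3, C=29
Average turnaround = 107/5 = 21.4

21.4


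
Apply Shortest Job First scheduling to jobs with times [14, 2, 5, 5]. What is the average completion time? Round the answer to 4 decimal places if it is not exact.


SJF order (ascending): [2, 5, 5, 14]
Completion times:
  Job 1: burst=2, C=2
  Job 2: burst=5, C=7
  Job 3: burst=5, C=12
  Job 4: burst=14, C=26
Average completion = 47/4 = 11.75

11.75


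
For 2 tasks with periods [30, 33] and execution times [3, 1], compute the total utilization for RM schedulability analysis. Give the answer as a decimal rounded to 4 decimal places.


Compute individual utilizations (exact fractions):
  Task 1: C/T = 3/30 = 1/10 (approx. 0.1)
  Task 2: C/T = 1/33 (approx. 0.0303)
Total utilization U = 1/10 + 1/33 = 43/330
Rounded to 4 decimal places: U = 0.1303
RM (Liu & Layland) bound for 2 tasks = 0.828427; compare with U = 43/330 (approx. 0.130303)
U <= bound, so schedulable by RM sufficient condition.

0.1303


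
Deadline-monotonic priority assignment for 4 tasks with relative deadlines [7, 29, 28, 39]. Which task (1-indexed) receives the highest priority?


Sort tasks by relative deadline (ascending):
  Task 1: deadline = 7
  Task 3: deadline = 28
  Task 2: deadline = 29
  Task 4: deadline = 39
Priority order (highest first): [1, 3, 2, 4]
Highest priority task = 1

1


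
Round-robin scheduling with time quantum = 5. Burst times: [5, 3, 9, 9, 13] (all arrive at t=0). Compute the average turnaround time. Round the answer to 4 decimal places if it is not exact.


Time quantum = 5
Execution trace:
  J1 runs 5 units, time = 5
  J2 runs 3 units, time = 8
  J3 runs 5 units, time = 13
  J4 runs 5 units, time = 18
  J5 runs 5 units, time = 23
  J3 runs 4 units, time = 27
  J4 runs 4 units, time = 31
  J5 runs 5 units, time = 36
  J5 runs 3 units, time = 39
Finish times: [5, 8, 27, 31, 39]
Average turnaround = 110/5 = 22.0

22.0


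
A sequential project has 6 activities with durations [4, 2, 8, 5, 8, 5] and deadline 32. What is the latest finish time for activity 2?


LF(activity 2) = deadline - sum of successor durations
Successors: activities 3 through 6 with durations [8, 5, 8, 5]
Sum of successor durations = 26
LF = 32 - 26 = 6

6


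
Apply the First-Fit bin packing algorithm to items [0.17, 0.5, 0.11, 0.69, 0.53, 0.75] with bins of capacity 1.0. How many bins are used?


Place items sequentially using First-Fit:
  Item 0.17 -> new Bin 1
  Item 0.5 -> Bin 1 (now 0.67)
  Item 0.11 -> Bin 1 (now 0.78)
  Item 0.69 -> new Bin 2
  Item 0.53 -> new Bin 3
  Item 0.75 -> new Bin 4
Total bins used = 4

4


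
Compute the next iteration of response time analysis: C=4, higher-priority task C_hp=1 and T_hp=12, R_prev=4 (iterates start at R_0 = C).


R_next = C + ceil(R_prev / T_hp) * C_hp
ceil(4 / 12) = ceil(0.3333) = 1
Interference = 1 * 1 = 1
R_next = 4 + 1 = 5

5


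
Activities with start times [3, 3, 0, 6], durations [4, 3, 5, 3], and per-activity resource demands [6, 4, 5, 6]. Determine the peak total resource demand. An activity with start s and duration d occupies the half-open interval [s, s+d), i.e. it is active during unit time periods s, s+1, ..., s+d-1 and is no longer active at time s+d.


Each activity i is active on [start_i, start_i + duration_i).
Compute total resource usage per time slot:
  t=0: active resources = [5], total = 5
  t=1: active resources = [5], total = 5
  t=2: active resources = [5], total = 5
  t=3: active resources = [6, 4, 5], total = 15
  t=4: active resources = [6, 4, 5], total = 15
  t=5: active resources = [6, 4], total = 10
  t=6: active resources = [6, 6], total = 12
  t=7: active resources = [6], total = 6
  t=8: active resources = [6], total = 6
Peak resource demand = 15

15


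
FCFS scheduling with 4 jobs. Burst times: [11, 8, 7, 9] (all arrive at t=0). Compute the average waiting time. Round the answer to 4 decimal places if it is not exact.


FCFS order (as given): [11, 8, 7, 9]
Waiting times:
  Job 1: wait = 0
  Job 2: wait = 11
  Job 3: wait = 19
  Job 4: wait = 26
Sum of waiting times = 56
Average waiting time = 56/4 = 14.0

14.0


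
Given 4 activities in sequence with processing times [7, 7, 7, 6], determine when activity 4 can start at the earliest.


Activity 4 starts after activities 1 through 3 complete.
Predecessor durations: [7, 7, 7]
ES = 7 + 7 + 7 = 21

21


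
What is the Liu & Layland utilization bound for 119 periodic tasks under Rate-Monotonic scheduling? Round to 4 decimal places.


Compute 2^(1/119) = 1.0058417632
Subtract 1: 1.0058417632 - 1 = 0.0058417632
Multiply by n: 119 * 0.0058417632 = 0.6951698208
Round to 4 dp: 0.6952

0.6952


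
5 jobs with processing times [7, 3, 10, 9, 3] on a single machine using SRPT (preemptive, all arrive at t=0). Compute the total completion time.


Since all jobs arrive at t=0, SRPT equals SPT ordering.
SPT order: [3, 3, 7, 9, 10]
Completion times:
  Job 1: p=3, C=3
  Job 2: p=3, C=6
  Job 3: p=7, C=13
  Job 4: p=9, C=22
  Job 5: p=10, C=32
Total completion time = 3 + 6 + 13 + 22 + 32 = 76

76


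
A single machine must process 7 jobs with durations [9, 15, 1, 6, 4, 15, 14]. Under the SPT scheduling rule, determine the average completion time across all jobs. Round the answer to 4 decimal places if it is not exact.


Sort jobs by processing time (SPT order): [1, 4, 6, 9, 14, 15, 15]
Compute completion times sequentially:
  Job 1: processing = 1, completes at 1
  Job 2: processing = 4, completes at 5
  Job 3: processing = 6, completes at 11
  Job 4: processing = 9, completes at 20
  Job 5: processing = 14, completes at 34
  Job 6: processing = 15, completes at 49
  Job 7: processing = 15, completes at 64
Sum of completion times = 184
Average completion time = 184/7 = 26.2857

26.2857


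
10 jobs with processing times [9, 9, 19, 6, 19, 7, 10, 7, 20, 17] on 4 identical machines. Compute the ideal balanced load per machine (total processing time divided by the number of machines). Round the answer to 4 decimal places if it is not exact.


Total processing time = 9 + 9 + 19 + 6 + 19 + 7 + 10 + 7 + 20 + 17 = 123
Number of machines = 4
Ideal balanced load = 123 / 4 = 30.75

30.75


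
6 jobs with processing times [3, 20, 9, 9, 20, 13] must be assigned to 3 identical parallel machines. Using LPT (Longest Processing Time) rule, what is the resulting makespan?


Sort jobs in decreasing order (LPT): [20, 20, 13, 9, 9, 3]
Assign each job to the least loaded machine:
  Machine 1: jobs [20, 9], load = 29
  Machine 2: jobs [20, 3], load = 23
  Machine 3: jobs [13, 9], load = 22
Makespan = max load = 29

29


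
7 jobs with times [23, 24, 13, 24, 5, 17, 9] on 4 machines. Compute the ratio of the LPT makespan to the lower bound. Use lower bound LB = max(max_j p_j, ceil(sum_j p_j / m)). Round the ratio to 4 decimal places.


LPT order: [24, 24, 23, 17, 13, 9, 5]
Machine loads after assignment: [29, 24, 32, 30]
LPT makespan = 32
Lower bound = max(max_job, ceil(total/4)) = max(24, 29) = 29
Ratio = 32 / 29 = 1.1034

1.1034


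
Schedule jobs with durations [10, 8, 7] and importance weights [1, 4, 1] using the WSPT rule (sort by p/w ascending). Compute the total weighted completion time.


Compute p/w ratios and sort ascending (WSPT): [(8, 4), (7, 1), (10, 1)]
Compute weighted completion times:
  Job (p=8,w=4): C=8, w*C=4*8=32
  Job (p=7,w=1): C=15, w*C=1*15=15
  Job (p=10,w=1): C=25, w*C=1*25=25
Total weighted completion time = 72

72


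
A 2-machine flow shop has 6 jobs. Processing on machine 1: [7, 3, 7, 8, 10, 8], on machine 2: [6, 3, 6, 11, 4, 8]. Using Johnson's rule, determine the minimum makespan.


Apply Johnson's rule:
  Group 1 (a <= b): [(2, 3, 3), (4, 8, 11), (6, 8, 8)]
  Group 2 (a > b): [(1, 7, 6), (3, 7, 6), (5, 10, 4)]
Optimal job order: [2, 4, 6, 1, 3, 5]
Schedule:
  Job 2: M1 done at 3, M2 done at 6
  Job 4: M1 done at 11, M2 done at 22
  Job 6: M1 done at 19, M2 done at 30
  Job 1: M1 done at 26, M2 done at 36
  Job 3: M1 done at 33, M2 done at 42
  Job 5: M1 done at 43, M2 done at 47
Makespan = 47

47


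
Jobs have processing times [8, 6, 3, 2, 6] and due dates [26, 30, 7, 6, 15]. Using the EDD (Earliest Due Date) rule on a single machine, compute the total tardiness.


Sort by due date (EDD order): [(2, 6), (3, 7), (6, 15), (8, 26), (6, 30)]
Compute completion times and tardiness:
  Job 1: p=2, d=6, C=2, tardiness=max(0,2-6)=0
  Job 2: p=3, d=7, C=5, tardiness=max(0,5-7)=0
  Job 3: p=6, d=15, C=11, tardiness=max(0,11-15)=0
  Job 4: p=8, d=26, C=19, tardiness=max(0,19-26)=0
  Job 5: p=6, d=30, C=25, tardiness=max(0,25-30)=0
Total tardiness = 0

0


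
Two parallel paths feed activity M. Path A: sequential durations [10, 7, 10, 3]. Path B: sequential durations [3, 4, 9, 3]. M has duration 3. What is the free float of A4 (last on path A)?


ES(A4) = sum of predecessors on chain A = 27
EF(A4) = ES + duration = 27 + 3 = 30
Successor of A4 is M. ES(M) = max(sum(A), sum(B)) = max(30, 19) = 30
Free float = ES(successor) - EF(current) = 30 - 30 = 0

0


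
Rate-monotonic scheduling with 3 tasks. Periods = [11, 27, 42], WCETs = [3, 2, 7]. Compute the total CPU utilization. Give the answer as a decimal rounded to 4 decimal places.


Compute individual utilizations (exact fractions):
  Task 1: C/T = 3/11 (approx. 0.2727)
  Task 2: C/T = 2/27 (approx. 0.0741)
  Task 3: C/T = 7/42 = 1/6 (approx. 0.1667)
Total utilization U = 3/11 + 2/27 + 1/6 = 305/594
Rounded to 4 decimal places: U = 0.5135
RM (Liu & Layland) bound for 3 tasks = 0.779763; compare with U = 305/594 (approx. 0.513468)
U <= bound, so schedulable by RM sufficient condition.

0.5135


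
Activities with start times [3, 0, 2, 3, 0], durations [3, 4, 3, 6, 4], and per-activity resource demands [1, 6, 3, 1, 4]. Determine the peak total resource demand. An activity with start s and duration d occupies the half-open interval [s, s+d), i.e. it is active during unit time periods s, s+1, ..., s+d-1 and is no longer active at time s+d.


Each activity i is active on [start_i, start_i + duration_i).
Compute total resource usage per time slot:
  t=0: active resources = [6, 4], total = 10
  t=1: active resources = [6, 4], total = 10
  t=2: active resources = [6, 3, 4], total = 13
  t=3: active resources = [1, 6, 3, 1, 4], total = 15
  t=4: active resources = [1, 3, 1], total = 5
  t=5: active resources = [1, 1], total = 2
  t=6: active resources = [1], total = 1
  t=7: active resources = [1], total = 1
  t=8: active resources = [1], total = 1
Peak resource demand = 15

15


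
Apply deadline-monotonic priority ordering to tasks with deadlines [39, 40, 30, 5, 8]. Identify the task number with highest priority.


Sort tasks by relative deadline (ascending):
  Task 4: deadline = 5
  Task 5: deadline = 8
  Task 3: deadline = 30
  Task 1: deadline = 39
  Task 2: deadline = 40
Priority order (highest first): [4, 5, 3, 1, 2]
Highest priority task = 4

4


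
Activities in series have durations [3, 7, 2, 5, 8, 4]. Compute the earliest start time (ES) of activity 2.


Activity 2 starts after activities 1 through 1 complete.
Predecessor durations: [3]
ES = 3 = 3

3


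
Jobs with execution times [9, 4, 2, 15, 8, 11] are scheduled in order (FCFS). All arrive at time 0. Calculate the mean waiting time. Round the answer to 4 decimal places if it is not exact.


FCFS order (as given): [9, 4, 2, 15, 8, 11]
Waiting times:
  Job 1: wait = 0
  Job 2: wait = 9
  Job 3: wait = 13
  Job 4: wait = 15
  Job 5: wait = 30
  Job 6: wait = 38
Sum of waiting times = 105
Average waiting time = 105/6 = 17.5

17.5


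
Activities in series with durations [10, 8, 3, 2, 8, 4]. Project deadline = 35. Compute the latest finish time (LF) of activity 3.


LF(activity 3) = deadline - sum of successor durations
Successors: activities 4 through 6 with durations [2, 8, 4]
Sum of successor durations = 14
LF = 35 - 14 = 21

21


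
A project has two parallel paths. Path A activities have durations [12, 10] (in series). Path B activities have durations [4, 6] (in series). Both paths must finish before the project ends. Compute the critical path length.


Path A total = 12 + 10 = 22
Path B total = 4 + 6 = 10
Critical path = longest path = max(22, 10) = 22

22


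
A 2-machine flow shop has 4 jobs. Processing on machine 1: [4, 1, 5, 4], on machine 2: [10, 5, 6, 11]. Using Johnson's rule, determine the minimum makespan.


Apply Johnson's rule:
  Group 1 (a <= b): [(2, 1, 5), (1, 4, 10), (4, 4, 11), (3, 5, 6)]
  Group 2 (a > b): []
Optimal job order: [2, 1, 4, 3]
Schedule:
  Job 2: M1 done at 1, M2 done at 6
  Job 1: M1 done at 5, M2 done at 16
  Job 4: M1 done at 9, M2 done at 27
  Job 3: M1 done at 14, M2 done at 33
Makespan = 33

33


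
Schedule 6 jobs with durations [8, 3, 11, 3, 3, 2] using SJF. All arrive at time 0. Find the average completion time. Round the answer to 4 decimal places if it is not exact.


SJF order (ascending): [2, 3, 3, 3, 8, 11]
Completion times:
  Job 1: burst=2, C=2
  Job 2: burst=3, C=5
  Job 3: burst=3, C=8
  Job 4: burst=3, C=11
  Job 5: burst=8, C=19
  Job 6: burst=11, C=30
Average completion = 75/6 = 12.5

12.5


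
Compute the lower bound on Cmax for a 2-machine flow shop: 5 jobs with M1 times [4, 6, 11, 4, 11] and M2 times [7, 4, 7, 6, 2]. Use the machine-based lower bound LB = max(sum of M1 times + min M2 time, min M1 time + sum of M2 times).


LB1 = sum(M1 times) + min(M2 times) = 36 + 2 = 38
LB2 = min(M1 times) + sum(M2 times) = 4 + 26 = 30
Lower bound = max(LB1, LB2) = max(38, 30) = 38

38


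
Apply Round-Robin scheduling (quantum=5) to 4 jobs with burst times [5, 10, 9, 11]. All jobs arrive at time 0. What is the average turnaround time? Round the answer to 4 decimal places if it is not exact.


Time quantum = 5
Execution trace:
  J1 runs 5 units, time = 5
  J2 runs 5 units, time = 10
  J3 runs 5 units, time = 15
  J4 runs 5 units, time = 20
  J2 runs 5 units, time = 25
  J3 runs 4 units, time = 29
  J4 runs 5 units, time = 34
  J4 runs 1 units, time = 35
Finish times: [5, 25, 29, 35]
Average turnaround = 94/4 = 23.5

23.5


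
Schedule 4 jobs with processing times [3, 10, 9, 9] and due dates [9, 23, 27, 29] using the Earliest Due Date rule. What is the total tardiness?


Sort by due date (EDD order): [(3, 9), (10, 23), (9, 27), (9, 29)]
Compute completion times and tardiness:
  Job 1: p=3, d=9, C=3, tardiness=max(0,3-9)=0
  Job 2: p=10, d=23, C=13, tardiness=max(0,13-23)=0
  Job 3: p=9, d=27, C=22, tardiness=max(0,22-27)=0
  Job 4: p=9, d=29, C=31, tardiness=max(0,31-29)=2
Total tardiness = 2

2


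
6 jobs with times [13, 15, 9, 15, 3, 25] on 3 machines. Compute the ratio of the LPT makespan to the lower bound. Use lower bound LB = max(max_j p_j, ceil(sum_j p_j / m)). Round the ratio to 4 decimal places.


LPT order: [25, 15, 15, 13, 9, 3]
Machine loads after assignment: [25, 28, 27]
LPT makespan = 28
Lower bound = max(max_job, ceil(total/3)) = max(25, 27) = 27
Ratio = 28 / 27 = 1.037

1.037
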